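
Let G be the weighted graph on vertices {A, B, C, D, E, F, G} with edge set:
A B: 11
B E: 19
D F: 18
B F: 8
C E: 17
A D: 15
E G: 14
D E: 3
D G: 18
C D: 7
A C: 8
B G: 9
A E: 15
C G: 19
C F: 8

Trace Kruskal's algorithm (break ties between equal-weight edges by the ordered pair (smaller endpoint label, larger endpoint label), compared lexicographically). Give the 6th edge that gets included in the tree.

Kruskal: consider edges lightest-first.
D E (3): add — endpoints in different components.
C D (7): add — endpoints in different components.
A C (8): add — endpoints in different components.
B F (8): add — endpoints in different components.
C F (8): add — endpoints in different components.
B G (9): add — endpoints in different components.
The 6th edge added is B G.

B-G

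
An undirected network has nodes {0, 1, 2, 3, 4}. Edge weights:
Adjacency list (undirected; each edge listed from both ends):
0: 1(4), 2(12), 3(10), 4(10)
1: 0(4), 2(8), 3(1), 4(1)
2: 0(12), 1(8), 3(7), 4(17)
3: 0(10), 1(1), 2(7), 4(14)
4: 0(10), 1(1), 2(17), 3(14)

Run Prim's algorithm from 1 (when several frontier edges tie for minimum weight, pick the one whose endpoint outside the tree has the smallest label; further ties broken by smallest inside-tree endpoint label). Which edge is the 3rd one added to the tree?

Prim, starting at 1.
Step 1: cheapest edge leaving the tree is 1 3 (1); add 3.
Step 2: cheapest edge leaving the tree is 1 4 (1); add 4.
Step 3: cheapest edge leaving the tree is 0 1 (4); add 0.
Step 4: cheapest edge leaving the tree is 2 3 (7); add 2.
The 3rd edge added is 0 1.

0-1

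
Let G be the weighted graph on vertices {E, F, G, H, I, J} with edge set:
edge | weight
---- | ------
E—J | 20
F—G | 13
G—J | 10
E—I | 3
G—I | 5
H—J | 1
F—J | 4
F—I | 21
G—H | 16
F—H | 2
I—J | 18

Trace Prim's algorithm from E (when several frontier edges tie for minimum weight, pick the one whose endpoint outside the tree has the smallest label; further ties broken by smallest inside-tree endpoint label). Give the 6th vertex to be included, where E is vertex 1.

Grow the tree from E using Prim:
Step 1: frontier [E—I 3, E—J 20] → take E—I (3); add I.
Step 2: frontier [E—J 20, G—I 5, I—J 18, F—I 21] → take G—I (5); add G.
Step 3: frontier [E—J 20, G—J 10, F—G 13, G—H 16, I—J 18, F—I 21] → take G—J (10); add J.
Step 4: frontier [F—G 13, G—H 16, F—I 21, H—J 1, F—J 4] → take H—J (1); add H.
Step 5: frontier [F—G 13, F—H 2, F—I 21, F—J 4] → take F—H (2); add F.
Vertex order: E, I, G, J, H, F. The 6th vertex is F.

F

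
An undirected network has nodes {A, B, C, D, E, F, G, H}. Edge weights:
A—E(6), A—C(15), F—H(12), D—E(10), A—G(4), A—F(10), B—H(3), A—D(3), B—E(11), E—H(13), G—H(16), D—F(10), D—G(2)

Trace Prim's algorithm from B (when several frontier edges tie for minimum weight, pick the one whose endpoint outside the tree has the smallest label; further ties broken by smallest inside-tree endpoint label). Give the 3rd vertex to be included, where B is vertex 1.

Prim, starting at B.
Step 1: frontier [B—H 3, B—E 11] → take B—H (3); add H.
Step 2: frontier [B—E 11, F—H 12, E—H 13, G—H 16] → take B—E (11); add E.
Step 3: frontier [A—E 6, D—E 10, F—H 12, G—H 16] → take A—E (6); add A.
Step 4: frontier [A—D 3, A—G 4, A—F 10, A—C 15, D—E 10, F—H 12, G—H 16] → take A—D (3); add D.
Step 5: frontier [A—G 4, A—F 10, A—C 15, D—G 2, D—F 10, F—H 12, G—H 16] → take D—G (2); add G.
Step 6: frontier [A—F 10, A—C 15, D—F 10, F—H 12] → take A—F (10); add F.
Step 7: frontier [A—C 15] → take A—C (15); add C.
Vertex order: B, H, E, A, D, G, F, C. The 3rd vertex is E.

E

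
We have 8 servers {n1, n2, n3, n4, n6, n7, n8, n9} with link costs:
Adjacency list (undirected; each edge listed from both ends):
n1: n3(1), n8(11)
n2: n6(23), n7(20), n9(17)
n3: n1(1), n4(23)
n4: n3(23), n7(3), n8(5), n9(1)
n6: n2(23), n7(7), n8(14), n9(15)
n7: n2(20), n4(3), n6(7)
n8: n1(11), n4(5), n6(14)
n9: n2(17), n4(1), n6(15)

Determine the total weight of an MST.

45

Grow the tree from n3 using Prim:
Step 1: frontier [n1–n3 1, n3–n4 23] → take n1–n3 (1); add n1.
Step 2: frontier [n1–n8 11, n3–n4 23] → take n1–n8 (11); add n8.
Step 3: frontier [n3–n4 23, n4–n8 5, n6–n8 14] → take n4–n8 (5); add n4.
Step 4: frontier [n4–n9 1, n4–n7 3, n6–n8 14] → take n4–n9 (1); add n9.
Step 5: frontier [n4–n7 3, n6–n8 14, n6–n9 15, n2–n9 17] → take n4–n7 (3); add n7.
Step 6: frontier [n6–n7 7, n2–n7 20, n6–n8 14, n6–n9 15, n2–n9 17] → take n6–n7 (7); add n6.
Step 7: frontier [n2–n6 23, n2–n7 20, n2–n9 17] → take n2–n9 (17); add n2.
MST edges: n1–n3, n1–n8, n4–n8, n4–n9, n4–n7, n6–n7, n2–n9; total weight 1+11+5+1+3+7+17 = 45.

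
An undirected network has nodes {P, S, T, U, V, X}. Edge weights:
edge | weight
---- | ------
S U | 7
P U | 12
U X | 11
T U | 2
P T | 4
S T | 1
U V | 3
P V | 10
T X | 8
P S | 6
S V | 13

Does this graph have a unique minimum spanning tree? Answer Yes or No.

Kruskal: consider edges lightest-first.
S T (1): add. Components now {V} {S,T} {P} {U} {X}
T U (2): add. Components now {V} {S,T,U} {P} {X}
U V (3): add. Components now {S,T,U,V} {P} {X}
P T (4): add. Components now {P,S,T,U,V} {X}
P S (6): skip — S and P already connected.
S U (7): skip — S and U already connected.
T X (8): add. Components now {P,S,T,U,V,X}
Every non-tree edge has weight strictly greater than the heaviest edge on the tree path between its endpoints, so the MST is unique.

Yes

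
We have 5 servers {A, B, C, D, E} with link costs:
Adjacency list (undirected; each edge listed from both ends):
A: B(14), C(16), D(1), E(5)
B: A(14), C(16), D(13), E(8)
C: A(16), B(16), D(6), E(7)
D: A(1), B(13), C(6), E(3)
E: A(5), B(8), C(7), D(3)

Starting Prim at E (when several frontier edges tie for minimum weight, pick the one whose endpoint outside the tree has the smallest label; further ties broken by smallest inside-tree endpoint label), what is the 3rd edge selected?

C-D

Prim, starting at E.
Step 1: cheapest edge leaving the tree is D-E (3); add D.
Step 2: cheapest edge leaving the tree is A-D (1); add A.
Step 3: cheapest edge leaving the tree is C-D (6); add C.
Step 4: cheapest edge leaving the tree is B-E (8); add B.
The 3rd edge added is C-D.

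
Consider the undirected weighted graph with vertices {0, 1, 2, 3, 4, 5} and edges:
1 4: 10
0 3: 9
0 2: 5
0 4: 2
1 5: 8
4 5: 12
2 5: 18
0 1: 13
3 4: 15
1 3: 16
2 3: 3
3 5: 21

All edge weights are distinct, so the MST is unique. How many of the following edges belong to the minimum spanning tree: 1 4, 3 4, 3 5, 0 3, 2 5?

Kruskal's algorithm — process edges by increasing weight (ties by edge label):
0 4 (2): add. Components now {0,4} {1} {2} {3} {5}
2 3 (3): add. Components now {0,4} {1} {2,3} {5}
0 2 (5): add. Components now {0,2,3,4} {1} {5}
1 5 (8): add. Components now {0,2,3,4} {1,5}
0 3 (9): skip — 0 and 3 already connected.
1 4 (10): add. Components now {0,1,2,3,4,5}
MST edge set: {0 4, 2 3, 0 2, 1 5, 1 4}.
Of the listed edges, {1 4} are in the MST → 1.

1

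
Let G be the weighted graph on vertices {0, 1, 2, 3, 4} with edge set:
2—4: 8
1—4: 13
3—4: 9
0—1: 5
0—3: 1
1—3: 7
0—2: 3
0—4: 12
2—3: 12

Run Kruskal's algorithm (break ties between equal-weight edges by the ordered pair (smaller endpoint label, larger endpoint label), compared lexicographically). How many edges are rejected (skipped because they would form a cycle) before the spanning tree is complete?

1

Kruskal's algorithm — process edges by increasing weight (ties by edge label):
0—3 (1): add — endpoints in different components.
0—2 (3): add — endpoints in different components.
0—1 (5): add — endpoints in different components.
1—3 (7): skip — 1 and 3 already connected.
2—4 (8): add — endpoints in different components.
Edges rejected before the tree was complete: 1.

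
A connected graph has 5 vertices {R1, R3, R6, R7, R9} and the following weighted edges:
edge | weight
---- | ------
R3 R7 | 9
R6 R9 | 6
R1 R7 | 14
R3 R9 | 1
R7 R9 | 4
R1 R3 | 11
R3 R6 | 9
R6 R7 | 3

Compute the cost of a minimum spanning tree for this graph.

Sort edges by weight, then run Kruskal:
R3 R9 (1): add. Components now {R3,R9} {R7} {R1} {R6}
R6 R7 (3): add. Components now {R3,R9} {R6,R7} {R1}
R7 R9 (4): add. Components now {R3,R6,R7,R9} {R1}
R6 R9 (6): skip — R9 and R6 already connected.
R3 R6 (9): skip — R3 and R6 already connected.
R3 R7 (9): skip — R3 and R7 already connected.
R1 R3 (11): add. Components now {R1,R3,R6,R7,R9}
MST edges: R3 R9, R6 R7, R7 R9, R1 R3; total weight 1+3+4+11 = 19.

19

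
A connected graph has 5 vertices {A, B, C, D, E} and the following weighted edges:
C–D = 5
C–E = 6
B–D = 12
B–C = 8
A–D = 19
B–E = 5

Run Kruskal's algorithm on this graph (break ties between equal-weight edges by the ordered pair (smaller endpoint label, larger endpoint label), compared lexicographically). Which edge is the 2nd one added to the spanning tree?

Kruskal's algorithm — process edges by increasing weight (ties by edge label):
B–E (5): add. Components now {A} {B,E} {C} {D}
C–D (5): add. Components now {A} {B,E} {C,D}
C–E (6): add. Components now {A} {B,C,D,E}
B–C (8): skip — B and C already connected.
B–D (12): skip — B and D already connected.
A–D (19): add. Components now {A,B,C,D,E}
The 2nd edge added is C–D.

C-D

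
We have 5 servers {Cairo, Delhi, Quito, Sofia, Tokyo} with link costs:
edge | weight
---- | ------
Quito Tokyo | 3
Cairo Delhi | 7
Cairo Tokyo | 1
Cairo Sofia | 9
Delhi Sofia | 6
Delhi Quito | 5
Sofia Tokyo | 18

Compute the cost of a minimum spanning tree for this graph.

Prim's algorithm from Tokyo:
Step 1: cheapest edge leaving the tree is Cairo Tokyo (1); add Cairo.
Step 2: cheapest edge leaving the tree is Quito Tokyo (3); add Quito.
Step 3: cheapest edge leaving the tree is Delhi Quito (5); add Delhi.
Step 4: cheapest edge leaving the tree is Delhi Sofia (6); add Sofia.
MST edges: Cairo Tokyo, Quito Tokyo, Delhi Quito, Delhi Sofia; total weight 1+3+5+6 = 15.

15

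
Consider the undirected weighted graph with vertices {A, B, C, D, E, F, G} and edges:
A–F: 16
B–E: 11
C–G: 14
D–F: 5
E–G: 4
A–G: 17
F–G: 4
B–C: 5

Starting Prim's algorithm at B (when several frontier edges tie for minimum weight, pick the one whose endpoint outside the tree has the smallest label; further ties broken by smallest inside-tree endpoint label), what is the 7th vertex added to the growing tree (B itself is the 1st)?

Prim, starting at B.
Step 1: cheapest edge leaving the tree is B–C (5); add C.
Step 2: cheapest edge leaving the tree is B–E (11); add E.
Step 3: cheapest edge leaving the tree is E–G (4); add G.
Step 4: cheapest edge leaving the tree is F–G (4); add F.
Step 5: cheapest edge leaving the tree is D–F (5); add D.
Step 6: cheapest edge leaving the tree is A–F (16); add A.
Vertex order: B, C, E, G, F, D, A. The 7th vertex is A.

A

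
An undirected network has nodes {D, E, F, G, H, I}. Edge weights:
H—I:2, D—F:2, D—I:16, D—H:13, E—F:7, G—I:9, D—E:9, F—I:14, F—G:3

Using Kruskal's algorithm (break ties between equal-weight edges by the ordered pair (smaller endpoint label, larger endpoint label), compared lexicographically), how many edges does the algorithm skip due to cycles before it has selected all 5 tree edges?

1

Sort edges by weight, then run Kruskal:
D—F (2): add — endpoints in different components.
H—I (2): add — endpoints in different components.
F—G (3): add — endpoints in different components.
E—F (7): add — endpoints in different components.
D—E (9): skip — D and E already connected.
G—I (9): add — endpoints in different components.
Edges rejected before the tree was complete: 1.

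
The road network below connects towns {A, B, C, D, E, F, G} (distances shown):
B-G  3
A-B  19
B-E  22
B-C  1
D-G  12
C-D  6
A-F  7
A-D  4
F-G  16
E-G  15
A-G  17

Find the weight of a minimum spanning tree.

36

Prim's algorithm from D:
Step 1: cheapest edge leaving the tree is A-D (4); add A.
Step 2: cheapest edge leaving the tree is C-D (6); add C.
Step 3: cheapest edge leaving the tree is B-C (1); add B.
Step 4: cheapest edge leaving the tree is B-G (3); add G.
Step 5: cheapest edge leaving the tree is A-F (7); add F.
Step 6: cheapest edge leaving the tree is E-G (15); add E.
MST edges: A-D, C-D, B-C, B-G, A-F, E-G; total weight 4+6+1+3+7+15 = 36.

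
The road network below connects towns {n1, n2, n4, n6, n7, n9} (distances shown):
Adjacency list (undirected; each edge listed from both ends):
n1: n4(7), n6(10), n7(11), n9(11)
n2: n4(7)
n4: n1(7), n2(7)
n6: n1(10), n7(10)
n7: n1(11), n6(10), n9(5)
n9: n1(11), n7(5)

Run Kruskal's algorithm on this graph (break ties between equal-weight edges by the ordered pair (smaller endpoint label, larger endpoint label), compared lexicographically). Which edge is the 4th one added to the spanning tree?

Kruskal: consider edges lightest-first.
n7 n9 (5): add — endpoints in different components.
n1 n4 (7): add — endpoints in different components.
n2 n4 (7): add — endpoints in different components.
n1 n6 (10): add — endpoints in different components.
n6 n7 (10): add — endpoints in different components.
The 4th edge added is n1 n6.

n1-n6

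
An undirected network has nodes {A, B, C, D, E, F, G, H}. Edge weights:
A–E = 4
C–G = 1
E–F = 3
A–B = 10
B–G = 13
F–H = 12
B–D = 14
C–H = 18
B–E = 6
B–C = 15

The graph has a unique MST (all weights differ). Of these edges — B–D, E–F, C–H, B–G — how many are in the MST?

Kruskal's algorithm — process edges by increasing weight (ties by edge label):
C–G (1): add — endpoints in different components.
E–F (3): add — endpoints in different components.
A–E (4): add — endpoints in different components.
B–E (6): add — endpoints in different components.
A–B (10): skip — A and B already connected.
F–H (12): add — endpoints in different components.
B–G (13): add — endpoints in different components.
B–D (14): add — endpoints in different components.
MST edge set: {C–G, E–F, A–E, B–E, F–H, B–G, B–D}.
Of the listed edges, {B–D, E–F, B–G} are in the MST → 3.

3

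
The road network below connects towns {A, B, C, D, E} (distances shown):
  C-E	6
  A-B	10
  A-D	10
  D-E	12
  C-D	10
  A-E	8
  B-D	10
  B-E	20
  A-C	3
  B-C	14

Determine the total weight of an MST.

29

Grow the tree from A using Prim:
Step 1: cheapest edge leaving the tree is A-C (3); add C.
Step 2: cheapest edge leaving the tree is C-E (6); add E.
Step 3: cheapest edge leaving the tree is A-B (10); add B.
Step 4: cheapest edge leaving the tree is A-D (10); add D.
MST edges: A-C, C-E, A-B, A-D; total weight 3+6+10+10 = 29.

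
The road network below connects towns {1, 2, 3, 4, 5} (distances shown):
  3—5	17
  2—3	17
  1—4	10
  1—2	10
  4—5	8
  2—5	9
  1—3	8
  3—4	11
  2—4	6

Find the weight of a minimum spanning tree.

32

Prim's algorithm from 3:
Step 1: cheapest edge leaving the tree is 1—3 (8); add 1.
Step 2: cheapest edge leaving the tree is 1—2 (10); add 2.
Step 3: cheapest edge leaving the tree is 2—4 (6); add 4.
Step 4: cheapest edge leaving the tree is 4—5 (8); add 5.
MST edges: 1—3, 1—2, 2—4, 4—5; total weight 8+10+6+8 = 32.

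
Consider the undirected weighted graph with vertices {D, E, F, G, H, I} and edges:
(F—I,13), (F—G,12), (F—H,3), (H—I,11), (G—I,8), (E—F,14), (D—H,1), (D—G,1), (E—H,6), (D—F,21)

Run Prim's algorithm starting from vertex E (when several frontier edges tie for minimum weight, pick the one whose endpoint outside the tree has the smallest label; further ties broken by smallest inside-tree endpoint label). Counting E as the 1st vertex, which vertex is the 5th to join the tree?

F

Prim, starting at E.
Step 1: frontier [E—H 6, E—F 14] → take E—H (6); add H.
Step 2: frontier [E—F 14, D—H 1, F—H 3, H—I 11] → take D—H (1); add D.
Step 3: frontier [D—G 1, D—F 21, E—F 14, F—H 3, H—I 11] → take D—G (1); add G.
Step 4: frontier [D—F 21, E—F 14, G—I 8, F—G 12, F—H 3, H—I 11] → take F—H (3); add F.
Step 5: frontier [F—I 13, G—I 8, H—I 11] → take G—I (8); add I.
Vertex order: E, H, D, G, F, I. The 5th vertex is F.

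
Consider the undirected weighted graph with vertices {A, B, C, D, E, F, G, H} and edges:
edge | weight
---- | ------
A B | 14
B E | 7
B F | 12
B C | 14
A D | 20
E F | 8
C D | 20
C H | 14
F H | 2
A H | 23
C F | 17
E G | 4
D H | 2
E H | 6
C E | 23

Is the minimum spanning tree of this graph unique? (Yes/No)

Kruskal's algorithm — process edges by increasing weight (ties by edge label):
D H (2): add — endpoints in different components.
F H (2): add — endpoints in different components.
E G (4): add — endpoints in different components.
E H (6): add — endpoints in different components.
B E (7): add — endpoints in different components.
E F (8): skip — E and F already connected.
B F (12): skip — B and F already connected.
A B (14): add — endpoints in different components.
B C (14): add — endpoints in different components.
Non-tree edge C H has weight 14, equal to the heaviest edge on its tree cycle — swapping gives another MST of the same weight. Not unique.

No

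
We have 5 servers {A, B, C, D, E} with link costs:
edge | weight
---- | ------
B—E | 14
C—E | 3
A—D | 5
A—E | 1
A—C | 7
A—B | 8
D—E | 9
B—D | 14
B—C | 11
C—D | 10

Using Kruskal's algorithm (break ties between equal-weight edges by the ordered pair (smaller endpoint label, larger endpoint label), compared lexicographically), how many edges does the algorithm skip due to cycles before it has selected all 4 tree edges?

1

Kruskal's algorithm — process edges by increasing weight (ties by edge label):
A—E (1): add. Components now {A,E} {B} {C} {D}
C—E (3): add. Components now {A,C,E} {B} {D}
A—D (5): add. Components now {A,C,D,E} {B}
A—C (7): skip — A and C already connected.
A—B (8): add. Components now {A,B,C,D,E}
Edges rejected before the tree was complete: 1.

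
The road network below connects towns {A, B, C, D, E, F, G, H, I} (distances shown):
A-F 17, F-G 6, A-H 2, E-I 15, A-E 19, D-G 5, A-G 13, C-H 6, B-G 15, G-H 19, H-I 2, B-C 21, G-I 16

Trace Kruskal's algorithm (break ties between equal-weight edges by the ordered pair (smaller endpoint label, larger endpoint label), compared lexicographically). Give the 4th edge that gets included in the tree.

Sort edges by weight, then run Kruskal:
A-H (2): add — endpoints in different components.
H-I (2): add — endpoints in different components.
D-G (5): add — endpoints in different components.
C-H (6): add — endpoints in different components.
F-G (6): add — endpoints in different components.
A-G (13): add — endpoints in different components.
B-G (15): add — endpoints in different components.
E-I (15): add — endpoints in different components.
The 4th edge added is C-H.

C-H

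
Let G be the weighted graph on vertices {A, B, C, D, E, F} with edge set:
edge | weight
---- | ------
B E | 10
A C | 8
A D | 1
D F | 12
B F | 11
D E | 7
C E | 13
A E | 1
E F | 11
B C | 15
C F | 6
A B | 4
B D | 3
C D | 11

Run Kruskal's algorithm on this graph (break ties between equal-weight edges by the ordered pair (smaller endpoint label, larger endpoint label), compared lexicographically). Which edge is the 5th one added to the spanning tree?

Kruskal's algorithm — process edges by increasing weight (ties by edge label):
A D (1): add. Components now {A,D} {B} {C} {E} {F}
A E (1): add. Components now {A,D,E} {B} {C} {F}
B D (3): add. Components now {A,B,D,E} {C} {F}
A B (4): skip — A and B already connected.
C F (6): add. Components now {A,B,D,E} {C,F}
D E (7): skip — D and E already connected.
A C (8): add. Components now {A,B,C,D,E,F}
The 5th edge added is A C.

A-C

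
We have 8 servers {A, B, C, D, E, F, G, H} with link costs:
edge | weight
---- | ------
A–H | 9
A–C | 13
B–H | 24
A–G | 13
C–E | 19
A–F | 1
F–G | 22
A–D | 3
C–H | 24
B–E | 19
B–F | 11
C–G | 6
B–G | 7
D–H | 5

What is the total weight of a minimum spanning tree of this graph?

52

Prim, starting at D.
Step 1: frontier [A–D 3, D–H 5] → take A–D (3); add A.
Step 2: frontier [A–F 1, A–H 9, A–C 13, A–G 13, D–H 5] → take A–F (1); add F.
Step 3: frontier [A–H 9, A–C 13, A–G 13, D–H 5, B–F 11, F–G 22] → take D–H (5); add H.
Step 4: frontier [A–C 13, A–G 13, B–F 11, F–G 22, B–H 24, C–H 24] → take B–F (11); add B.
Step 5: frontier [A–C 13, A–G 13, B–G 7, B–E 19, F–G 22, C–H 24] → take B–G (7); add G.
Step 6: frontier [A–C 13, B–E 19, C–G 6, C–H 24] → take C–G (6); add C.
Step 7: frontier [B–E 19, C–E 19] → take B–E (19); add E.
MST edges: A–D, A–F, D–H, B–F, B–G, C–G, B–E; total weight 3+1+5+11+7+6+19 = 52.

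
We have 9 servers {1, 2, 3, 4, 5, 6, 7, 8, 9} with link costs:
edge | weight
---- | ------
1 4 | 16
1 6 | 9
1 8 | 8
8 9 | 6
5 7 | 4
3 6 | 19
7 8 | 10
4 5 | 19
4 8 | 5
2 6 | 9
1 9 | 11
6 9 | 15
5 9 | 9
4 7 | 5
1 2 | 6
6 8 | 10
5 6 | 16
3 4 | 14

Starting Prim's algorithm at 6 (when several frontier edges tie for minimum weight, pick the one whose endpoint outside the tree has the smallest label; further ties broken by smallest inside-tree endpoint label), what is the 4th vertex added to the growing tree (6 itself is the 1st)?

Grow the tree from 6 using Prim:
Step 1: cheapest edge leaving the tree is 1 6 (9); add 1.
Step 2: cheapest edge leaving the tree is 1 2 (6); add 2.
Step 3: cheapest edge leaving the tree is 1 8 (8); add 8.
Step 4: cheapest edge leaving the tree is 4 8 (5); add 4.
Step 5: cheapest edge leaving the tree is 4 7 (5); add 7.
Step 6: cheapest edge leaving the tree is 5 7 (4); add 5.
Step 7: cheapest edge leaving the tree is 8 9 (6); add 9.
Step 8: cheapest edge leaving the tree is 3 4 (14); add 3.
Vertex order: 6, 1, 2, 8, 4, 7, 5, 9, 3. The 4th vertex is 8.

8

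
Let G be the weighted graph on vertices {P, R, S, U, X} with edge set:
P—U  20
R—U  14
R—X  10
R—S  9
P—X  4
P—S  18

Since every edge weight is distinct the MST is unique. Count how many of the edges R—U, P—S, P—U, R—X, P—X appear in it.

3

Kruskal's algorithm — process edges by increasing weight (ties by edge label):
P—X (4): add. Components now {R} {S} {P,X} {U}
R—S (9): add. Components now {R,S} {P,X} {U}
R—X (10): add. Components now {P,R,S,X} {U}
R—U (14): add. Components now {P,R,S,U,X}
MST edge set: {P—X, R—S, R—X, R—U}.
Of the listed edges, {R—U, R—X, P—X} are in the MST → 3.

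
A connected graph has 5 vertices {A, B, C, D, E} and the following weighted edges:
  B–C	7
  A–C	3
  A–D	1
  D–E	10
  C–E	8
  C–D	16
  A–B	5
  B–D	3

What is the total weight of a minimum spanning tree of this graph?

Prim's algorithm from B:
Step 1: cheapest edge leaving the tree is B–D (3); add D.
Step 2: cheapest edge leaving the tree is A–D (1); add A.
Step 3: cheapest edge leaving the tree is A–C (3); add C.
Step 4: cheapest edge leaving the tree is C–E (8); add E.
MST edges: B–D, A–D, A–C, C–E; total weight 3+1+3+8 = 15.

15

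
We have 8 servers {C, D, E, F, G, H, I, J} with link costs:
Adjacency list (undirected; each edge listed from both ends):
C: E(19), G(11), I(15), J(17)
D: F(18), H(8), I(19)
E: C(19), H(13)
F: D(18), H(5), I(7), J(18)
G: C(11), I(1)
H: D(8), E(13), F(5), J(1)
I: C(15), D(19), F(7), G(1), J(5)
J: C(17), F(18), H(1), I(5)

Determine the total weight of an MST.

Prim's algorithm from J:
Step 1: frontier [H J 1, I J 5, C J 17, F J 18] → take H J (1); add H.
Step 2: frontier [F H 5, D H 8, E H 13, I J 5, C J 17, F J 18] → take F H (5); add F.
Step 3: frontier [F I 7, D F 18, D H 8, E H 13, I J 5, C J 17] → take I J (5); add I.
Step 4: frontier [D F 18, D H 8, E H 13, G I 1, C I 15, D I 19, C J 17] → take G I (1); add G.
Step 5: frontier [D F 18, C G 11, D H 8, E H 13, C I 15, D I 19, C J 17] → take D H (8); add D.
Step 6: frontier [C G 11, E H 13, C I 15, C J 17] → take C G (11); add C.
Step 7: frontier [C E 19, E H 13] → take E H (13); add E.
MST edges: H J, F H, I J, G I, D H, C G, E H; total weight 1+5+5+1+8+11+13 = 44.

44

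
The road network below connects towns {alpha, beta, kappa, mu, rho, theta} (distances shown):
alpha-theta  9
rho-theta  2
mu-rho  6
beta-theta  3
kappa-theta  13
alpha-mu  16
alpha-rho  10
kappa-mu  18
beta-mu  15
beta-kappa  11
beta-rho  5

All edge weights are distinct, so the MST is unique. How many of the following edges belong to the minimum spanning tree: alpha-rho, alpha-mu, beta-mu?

0

Kruskal's algorithm — process edges by increasing weight (ties by edge label):
rho-theta (2): add — endpoints in different components.
beta-theta (3): add — endpoints in different components.
beta-rho (5): skip — beta and rho already connected.
mu-rho (6): add — endpoints in different components.
alpha-theta (9): add — endpoints in different components.
alpha-rho (10): skip — alpha and rho already connected.
beta-kappa (11): add — endpoints in different components.
MST edge set: {rho-theta, beta-theta, mu-rho, alpha-theta, beta-kappa}.
Of the listed edges, {} are in the MST → 0.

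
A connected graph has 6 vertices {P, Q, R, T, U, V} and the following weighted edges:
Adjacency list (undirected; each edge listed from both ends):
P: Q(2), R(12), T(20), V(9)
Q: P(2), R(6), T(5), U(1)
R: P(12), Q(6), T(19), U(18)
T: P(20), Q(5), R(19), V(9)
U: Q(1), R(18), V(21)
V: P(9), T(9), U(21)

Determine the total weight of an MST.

23

Kruskal's algorithm — process edges by increasing weight (ties by edge label):
Q-U (1): add. Components now {P} {Q,U} {T} {R} {V}
P-Q (2): add. Components now {P,Q,U} {T} {R} {V}
Q-T (5): add. Components now {P,Q,T,U} {R} {V}
Q-R (6): add. Components now {P,Q,R,T,U} {V}
P-V (9): add. Components now {P,Q,R,T,U,V}
MST edges: Q-U, P-Q, Q-T, Q-R, P-V; total weight 1+2+5+6+9 = 23.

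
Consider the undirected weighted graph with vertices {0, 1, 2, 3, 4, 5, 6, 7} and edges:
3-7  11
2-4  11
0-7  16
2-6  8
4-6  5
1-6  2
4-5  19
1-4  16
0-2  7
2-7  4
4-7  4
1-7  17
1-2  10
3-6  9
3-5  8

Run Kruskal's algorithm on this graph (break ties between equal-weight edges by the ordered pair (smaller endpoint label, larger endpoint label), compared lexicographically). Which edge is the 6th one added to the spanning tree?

Kruskal: consider edges lightest-first.
1-6 (2): add — endpoints in different components.
2-7 (4): add — endpoints in different components.
4-7 (4): add — endpoints in different components.
4-6 (5): add — endpoints in different components.
0-2 (7): add — endpoints in different components.
2-6 (8): skip — 2 and 6 already connected.
3-5 (8): add — endpoints in different components.
3-6 (9): add — endpoints in different components.
The 6th edge added is 3-5.

3-5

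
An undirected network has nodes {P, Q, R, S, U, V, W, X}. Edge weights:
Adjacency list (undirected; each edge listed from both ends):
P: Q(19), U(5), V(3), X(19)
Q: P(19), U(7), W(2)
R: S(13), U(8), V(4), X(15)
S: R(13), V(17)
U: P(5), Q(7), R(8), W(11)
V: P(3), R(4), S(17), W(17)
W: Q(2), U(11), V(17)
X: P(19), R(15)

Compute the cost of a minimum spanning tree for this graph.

49

Prim's algorithm from Q:
Step 1: cheapest edge leaving the tree is Q-W (2); add W.
Step 2: cheapest edge leaving the tree is Q-U (7); add U.
Step 3: cheapest edge leaving the tree is P-U (5); add P.
Step 4: cheapest edge leaving the tree is P-V (3); add V.
Step 5: cheapest edge leaving the tree is R-V (4); add R.
Step 6: cheapest edge leaving the tree is R-S (13); add S.
Step 7: cheapest edge leaving the tree is R-X (15); add X.
MST edges: Q-W, Q-U, P-U, P-V, R-V, R-S, R-X; total weight 2+7+5+3+4+13+15 = 49.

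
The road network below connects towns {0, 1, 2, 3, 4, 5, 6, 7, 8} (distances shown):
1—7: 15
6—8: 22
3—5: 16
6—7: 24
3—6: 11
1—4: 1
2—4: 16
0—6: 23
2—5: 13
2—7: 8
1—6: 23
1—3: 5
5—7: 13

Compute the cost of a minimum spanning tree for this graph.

Prim's algorithm from 8:
Step 1: frontier [6—8 22] → take 6—8 (22); add 6.
Step 2: frontier [3—6 11, 0—6 23, 1—6 23, 6—7 24] → take 3—6 (11); add 3.
Step 3: frontier [1—3 5, 3—5 16, 0—6 23, 1—6 23, 6—7 24] → take 1—3 (5); add 1.
Step 4: frontier [1—4 1, 1—7 15, 3—5 16, 0—6 23, 6—7 24] → take 1—4 (1); add 4.
Step 5: frontier [1—7 15, 3—5 16, 2—4 16, 0—6 23, 6—7 24] → take 1—7 (15); add 7.
Step 6: frontier [3—5 16, 2—4 16, 0—6 23, 2—7 8, 5—7 13] → take 2—7 (8); add 2.
Step 7: frontier [2—5 13, 3—5 16, 0—6 23, 5—7 13] → take 2—5 (13); add 5.
Step 8: frontier [0—6 23] → take 0—6 (23); add 0.
MST edges: 6—8, 3—6, 1—3, 1—4, 1—7, 2—7, 2—5, 0—6; total weight 22+11+5+1+15+8+13+23 = 98.

98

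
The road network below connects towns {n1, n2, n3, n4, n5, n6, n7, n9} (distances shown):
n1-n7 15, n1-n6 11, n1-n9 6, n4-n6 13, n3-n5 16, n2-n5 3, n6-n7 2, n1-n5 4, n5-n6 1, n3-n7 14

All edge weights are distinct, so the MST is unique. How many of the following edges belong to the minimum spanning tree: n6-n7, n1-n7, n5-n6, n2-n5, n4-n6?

Kruskal's algorithm — process edges by increasing weight (ties by edge label):
n5-n6 (1): add — endpoints in different components.
n6-n7 (2): add — endpoints in different components.
n2-n5 (3): add — endpoints in different components.
n1-n5 (4): add — endpoints in different components.
n1-n9 (6): add — endpoints in different components.
n1-n6 (11): skip — n1 and n6 already connected.
n4-n6 (13): add — endpoints in different components.
n3-n7 (14): add — endpoints in different components.
MST edge set: {n5-n6, n6-n7, n2-n5, n1-n5, n1-n9, n4-n6, n3-n7}.
Of the listed edges, {n6-n7, n5-n6, n2-n5, n4-n6} are in the MST → 4.

4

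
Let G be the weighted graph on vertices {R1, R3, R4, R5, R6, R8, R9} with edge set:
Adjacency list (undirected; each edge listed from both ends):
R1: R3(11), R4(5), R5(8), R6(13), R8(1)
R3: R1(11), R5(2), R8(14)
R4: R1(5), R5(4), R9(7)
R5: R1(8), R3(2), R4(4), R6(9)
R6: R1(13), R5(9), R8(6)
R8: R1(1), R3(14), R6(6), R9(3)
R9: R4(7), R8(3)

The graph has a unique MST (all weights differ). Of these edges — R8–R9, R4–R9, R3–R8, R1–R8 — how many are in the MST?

2

Kruskal: consider edges lightest-first.
R1–R8 (1): add. Components now {R1,R8} {R5} {R4} {R3} {R9} {R6}
R3–R5 (2): add. Components now {R1,R8} {R3,R5} {R4} {R9} {R6}
R8–R9 (3): add. Components now {R1,R8,R9} {R3,R5} {R4} {R6}
R4–R5 (4): add. Components now {R1,R8,R9} {R3,R4,R5} {R6}
R1–R4 (5): add. Components now {R1,R3,R4,R5,R8,R9} {R6}
R6–R8 (6): add. Components now {R1,R3,R4,R5,R6,R8,R9}
MST edge set: {R1–R8, R3–R5, R8–R9, R4–R5, R1–R4, R6–R8}.
Of the listed edges, {R8–R9, R1–R8} are in the MST → 2.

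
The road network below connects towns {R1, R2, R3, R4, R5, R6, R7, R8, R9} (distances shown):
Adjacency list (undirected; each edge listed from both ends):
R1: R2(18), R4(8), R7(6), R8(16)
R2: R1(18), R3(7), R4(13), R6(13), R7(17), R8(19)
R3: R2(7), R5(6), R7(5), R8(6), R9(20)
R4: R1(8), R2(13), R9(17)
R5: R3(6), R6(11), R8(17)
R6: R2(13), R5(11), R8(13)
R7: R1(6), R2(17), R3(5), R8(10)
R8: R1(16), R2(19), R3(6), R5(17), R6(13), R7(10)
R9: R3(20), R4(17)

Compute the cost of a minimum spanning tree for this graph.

Sort edges by weight, then run Kruskal:
R3-R7 (5): add — endpoints in different components.
R1-R7 (6): add — endpoints in different components.
R3-R5 (6): add — endpoints in different components.
R3-R8 (6): add — endpoints in different components.
R2-R3 (7): add — endpoints in different components.
R1-R4 (8): add — endpoints in different components.
R7-R8 (10): skip — R7 and R8 already connected.
R5-R6 (11): add — endpoints in different components.
R2-R4 (13): skip — R4 and R2 already connected.
R2-R6 (13): skip — R2 and R6 already connected.
R6-R8 (13): skip — R8 and R6 already connected.
R1-R8 (16): skip — R1 and R8 already connected.
R2-R7 (17): skip — R7 and R2 already connected.
R4-R9 (17): add — endpoints in different components.
MST edges: R3-R7, R1-R7, R3-R5, R3-R8, R2-R3, R1-R4, R5-R6, R4-R9; total weight 5+6+6+6+7+8+11+17 = 66.

66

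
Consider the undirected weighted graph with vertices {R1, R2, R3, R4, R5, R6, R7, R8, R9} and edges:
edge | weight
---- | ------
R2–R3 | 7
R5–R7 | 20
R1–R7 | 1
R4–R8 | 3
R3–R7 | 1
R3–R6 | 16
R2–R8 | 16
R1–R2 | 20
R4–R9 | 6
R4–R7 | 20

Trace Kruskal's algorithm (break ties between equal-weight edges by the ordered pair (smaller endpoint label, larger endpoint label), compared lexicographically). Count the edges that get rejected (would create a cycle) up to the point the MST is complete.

2

Sort edges by weight, then run Kruskal:
R1–R7 (1): add — endpoints in different components.
R3–R7 (1): add — endpoints in different components.
R4–R8 (3): add — endpoints in different components.
R4–R9 (6): add — endpoints in different components.
R2–R3 (7): add — endpoints in different components.
R2–R8 (16): add — endpoints in different components.
R3–R6 (16): add — endpoints in different components.
R1–R2 (20): skip — R1 and R2 already connected.
R4–R7 (20): skip — R4 and R7 already connected.
R5–R7 (20): add — endpoints in different components.
Edges rejected before the tree was complete: 2.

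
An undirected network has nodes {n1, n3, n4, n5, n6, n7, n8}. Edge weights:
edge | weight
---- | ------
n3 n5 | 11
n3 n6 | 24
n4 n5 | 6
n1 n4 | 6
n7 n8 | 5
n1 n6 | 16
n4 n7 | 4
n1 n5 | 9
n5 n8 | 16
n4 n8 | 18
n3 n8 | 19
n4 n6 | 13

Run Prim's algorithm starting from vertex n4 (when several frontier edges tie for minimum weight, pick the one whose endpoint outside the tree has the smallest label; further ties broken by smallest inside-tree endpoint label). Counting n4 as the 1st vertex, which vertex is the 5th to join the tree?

n5

Prim's algorithm from n4:
Step 1: frontier [n4 n7 4, n1 n4 6, n4 n5 6, n4 n6 13, n4 n8 18] → take n4 n7 (4); add n7.
Step 2: frontier [n1 n4 6, n4 n5 6, n4 n6 13, n4 n8 18, n7 n8 5] → take n7 n8 (5); add n8.
Step 3: frontier [n1 n4 6, n4 n5 6, n4 n6 13, n5 n8 16, n3 n8 19] → take n1 n4 (6); add n1.
Step 4: frontier [n1 n5 9, n1 n6 16, n4 n5 6, n4 n6 13, n5 n8 16, n3 n8 19] → take n4 n5 (6); add n5.
Step 5: frontier [n1 n6 16, n4 n6 13, n3 n5 11, n3 n8 19] → take n3 n5 (11); add n3.
Step 6: frontier [n1 n6 16, n3 n6 24, n4 n6 13] → take n4 n6 (13); add n6.
Vertex order: n4, n7, n8, n1, n5, n3, n6. The 5th vertex is n5.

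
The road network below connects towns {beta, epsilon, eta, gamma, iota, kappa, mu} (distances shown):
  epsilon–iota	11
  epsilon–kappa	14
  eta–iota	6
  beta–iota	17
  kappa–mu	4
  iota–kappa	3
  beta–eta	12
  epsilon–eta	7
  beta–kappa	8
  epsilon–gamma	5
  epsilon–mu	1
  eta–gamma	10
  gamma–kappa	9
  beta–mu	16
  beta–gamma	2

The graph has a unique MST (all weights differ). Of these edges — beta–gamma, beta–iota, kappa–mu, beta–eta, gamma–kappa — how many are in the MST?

2

Kruskal: consider edges lightest-first.
epsilon–mu (1): add — endpoints in different components.
beta–gamma (2): add — endpoints in different components.
iota–kappa (3): add — endpoints in different components.
kappa–mu (4): add — endpoints in different components.
epsilon–gamma (5): add — endpoints in different components.
eta–iota (6): add — endpoints in different components.
MST edge set: {epsilon–mu, beta–gamma, iota–kappa, kappa–mu, epsilon–gamma, eta–iota}.
Of the listed edges, {beta–gamma, kappa–mu} are in the MST → 2.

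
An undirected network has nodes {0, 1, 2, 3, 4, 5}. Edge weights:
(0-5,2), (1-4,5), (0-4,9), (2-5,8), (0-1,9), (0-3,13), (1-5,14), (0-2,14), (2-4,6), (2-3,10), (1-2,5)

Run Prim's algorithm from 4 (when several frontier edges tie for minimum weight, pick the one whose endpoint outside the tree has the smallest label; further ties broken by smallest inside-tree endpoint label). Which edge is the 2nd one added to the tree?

Prim, starting at 4.
Step 1: frontier [1-4 5, 2-4 6, 0-4 9] → take 1-4 (5); add 1.
Step 2: frontier [1-2 5, 0-1 9, 1-5 14, 2-4 6, 0-4 9] → take 1-2 (5); add 2.
Step 3: frontier [0-1 9, 1-5 14, 2-5 8, 2-3 10, 0-2 14, 0-4 9] → take 2-5 (8); add 5.
Step 4: frontier [0-1 9, 2-3 10, 0-2 14, 0-4 9, 0-5 2] → take 0-5 (2); add 0.
Step 5: frontier [0-3 13, 2-3 10] → take 2-3 (10); add 3.
The 2nd edge added is 1-2.

1-2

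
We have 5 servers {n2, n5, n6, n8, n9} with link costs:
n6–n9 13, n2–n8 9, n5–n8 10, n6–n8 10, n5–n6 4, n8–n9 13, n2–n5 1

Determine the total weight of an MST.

27

Prim's algorithm from n6:
Step 1: frontier [n5–n6 4, n6–n8 10, n6–n9 13] → take n5–n6 (4); add n5.
Step 2: frontier [n2–n5 1, n5–n8 10, n6–n8 10, n6–n9 13] → take n2–n5 (1); add n2.
Step 3: frontier [n2–n8 9, n5–n8 10, n6–n8 10, n6–n9 13] → take n2–n8 (9); add n8.
Step 4: frontier [n6–n9 13, n8–n9 13] → take n6–n9 (13); add n9.
MST edges: n5–n6, n2–n5, n2–n8, n6–n9; total weight 4+1+9+13 = 27.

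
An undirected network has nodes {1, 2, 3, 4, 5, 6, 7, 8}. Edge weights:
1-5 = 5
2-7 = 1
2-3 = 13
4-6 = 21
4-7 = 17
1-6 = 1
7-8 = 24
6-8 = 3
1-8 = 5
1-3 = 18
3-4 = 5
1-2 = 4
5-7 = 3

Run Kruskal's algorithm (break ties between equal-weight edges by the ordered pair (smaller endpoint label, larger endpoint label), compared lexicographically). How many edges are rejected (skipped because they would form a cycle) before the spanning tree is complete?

2

Kruskal's algorithm — process edges by increasing weight (ties by edge label):
1-6 (1): add — endpoints in different components.
2-7 (1): add — endpoints in different components.
5-7 (3): add — endpoints in different components.
6-8 (3): add — endpoints in different components.
1-2 (4): add — endpoints in different components.
1-5 (5): skip — 1 and 5 already connected.
1-8 (5): skip — 1 and 8 already connected.
3-4 (5): add — endpoints in different components.
2-3 (13): add — endpoints in different components.
Edges rejected before the tree was complete: 2.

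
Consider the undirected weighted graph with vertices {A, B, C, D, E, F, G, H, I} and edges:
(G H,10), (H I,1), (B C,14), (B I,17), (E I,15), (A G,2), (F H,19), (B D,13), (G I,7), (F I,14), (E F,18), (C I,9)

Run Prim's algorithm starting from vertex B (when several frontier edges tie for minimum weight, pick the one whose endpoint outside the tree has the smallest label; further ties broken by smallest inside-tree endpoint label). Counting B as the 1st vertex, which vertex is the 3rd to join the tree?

Prim's algorithm from B:
Step 1: frontier [B D 13, B C 14, B I 17] → take B D (13); add D.
Step 2: frontier [B C 14, B I 17] → take B C (14); add C.
Step 3: frontier [B I 17, C I 9] → take C I (9); add I.
Step 4: frontier [H I 1, G I 7, F I 14, E I 15] → take H I (1); add H.
Step 5: frontier [G H 10, F H 19, G I 7, F I 14, E I 15] → take G I (7); add G.
Step 6: frontier [A G 2, F H 19, F I 14, E I 15] → take A G (2); add A.
Step 7: frontier [F H 19, F I 14, E I 15] → take F I (14); add F.
Step 8: frontier [E F 18, E I 15] → take E I (15); add E.
Vertex order: B, D, C, I, H, G, A, F, E. The 3rd vertex is C.

C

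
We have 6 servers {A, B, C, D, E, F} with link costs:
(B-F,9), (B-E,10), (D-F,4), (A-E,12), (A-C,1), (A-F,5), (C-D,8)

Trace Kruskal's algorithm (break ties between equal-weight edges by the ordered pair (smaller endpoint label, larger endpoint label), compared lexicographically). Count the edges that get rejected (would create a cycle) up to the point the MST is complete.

1

Kruskal's algorithm — process edges by increasing weight (ties by edge label):
A-C (1): add. Components now {A,C} {B} {D} {E} {F}
D-F (4): add. Components now {A,C} {B} {D,F} {E}
A-F (5): add. Components now {A,C,D,F} {B} {E}
C-D (8): skip — C and D already connected.
B-F (9): add. Components now {A,B,C,D,F} {E}
B-E (10): add. Components now {A,B,C,D,E,F}
Edges rejected before the tree was complete: 1.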